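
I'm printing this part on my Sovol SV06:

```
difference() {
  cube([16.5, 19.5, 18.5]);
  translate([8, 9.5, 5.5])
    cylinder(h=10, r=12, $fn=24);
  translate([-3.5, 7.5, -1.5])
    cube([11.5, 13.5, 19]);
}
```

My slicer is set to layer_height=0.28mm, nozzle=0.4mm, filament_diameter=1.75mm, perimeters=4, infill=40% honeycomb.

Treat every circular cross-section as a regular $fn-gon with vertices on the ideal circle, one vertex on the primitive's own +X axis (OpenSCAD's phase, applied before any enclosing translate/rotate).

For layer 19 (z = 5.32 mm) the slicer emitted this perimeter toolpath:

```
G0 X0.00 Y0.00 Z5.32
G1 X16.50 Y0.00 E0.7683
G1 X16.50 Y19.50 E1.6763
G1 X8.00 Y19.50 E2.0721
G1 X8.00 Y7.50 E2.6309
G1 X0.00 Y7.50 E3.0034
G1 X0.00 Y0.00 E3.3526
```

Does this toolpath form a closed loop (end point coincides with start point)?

Start point (G0): (0.00, 0.00). End point (last G1): the path returns to the start — closed.

yes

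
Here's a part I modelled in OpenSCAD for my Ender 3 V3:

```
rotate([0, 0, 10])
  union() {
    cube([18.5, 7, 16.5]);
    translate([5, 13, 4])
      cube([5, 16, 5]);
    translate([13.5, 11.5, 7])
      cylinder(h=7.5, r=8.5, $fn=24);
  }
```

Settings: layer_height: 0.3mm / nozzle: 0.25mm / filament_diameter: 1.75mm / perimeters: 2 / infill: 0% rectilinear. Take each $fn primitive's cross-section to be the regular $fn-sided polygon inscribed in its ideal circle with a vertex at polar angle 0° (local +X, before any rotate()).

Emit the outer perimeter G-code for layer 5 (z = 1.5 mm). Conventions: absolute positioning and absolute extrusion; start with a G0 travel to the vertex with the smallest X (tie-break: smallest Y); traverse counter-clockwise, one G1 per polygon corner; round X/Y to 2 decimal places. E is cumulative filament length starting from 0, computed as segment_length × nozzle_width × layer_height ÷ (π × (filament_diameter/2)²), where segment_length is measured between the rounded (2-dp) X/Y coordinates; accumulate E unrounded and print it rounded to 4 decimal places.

At z = 1.5 mm: the 18.5×7 cube contributes its full rectangle; the cube at (5, 13) is not intersected at this z (z outside [4, 9]); the cylinder at (13.5, 11.5) is not intersected at this z (z outside [7, 14.5]); Merging all regions: only the 18.5×7 cube is present, so the union is just that shape — 1 connected region; (whole slice rotated 10° about Z — lengths, areas and connectivity unchanged). The outline is a single polygon with 4 vertices. Extrusion per mm of travel: 0.25 × 0.3 / (π × 0.875²) = 0.031181. Accumulating E over each segment gives final E = 1.5905.

G0 X-1.22 Y6.89 Z1.50
G1 X0.00 Y0.00 E0.2182
G1 X18.22 Y3.21 E0.7951
G1 X17.00 Y10.11 E1.0135
G1 X-1.22 Y6.89 E1.5905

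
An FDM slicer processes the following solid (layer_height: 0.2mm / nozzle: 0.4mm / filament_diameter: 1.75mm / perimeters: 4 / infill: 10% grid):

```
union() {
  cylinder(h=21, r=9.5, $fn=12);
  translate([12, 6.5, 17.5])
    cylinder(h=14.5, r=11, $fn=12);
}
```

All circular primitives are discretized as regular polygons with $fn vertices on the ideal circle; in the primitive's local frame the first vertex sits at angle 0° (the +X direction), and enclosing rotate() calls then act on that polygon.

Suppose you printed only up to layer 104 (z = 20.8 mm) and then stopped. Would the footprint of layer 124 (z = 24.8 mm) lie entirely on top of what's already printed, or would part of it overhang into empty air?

Compare the two slices. At z = 20.8: the r=9.5 cylinder gives a regular 12-gon of circumradius 9.5 (constant along its height) (area = (12/2)·9.500²·sin(360°/12) = 270.75 mm²); the cylinder at (12, 6.5): section is a regular 12-gon, circumradius r=11 (area = (12/2)·11.000²·sin(360°/12) = 363.00 mm²); Merging all regions: the regions partially overlap — summed areas 633.75 mm² minus the doubly-counted overlap 64.39 mm² gives 569.36 mm² — area = 569.36 mm². At z = 24.8: the cylinder does not reach this height (z outside [0, 21]); the cylinder at (12, 6.5): section is a regular 12-gon, circumradius r=11 (area = (12/2)·11.000²·sin(360°/12) = 363.00 mm²); Combining (union): only the r=11 cylinder at (12, 6.5) is present, so the union is just that shape — area = 363.00 mm². Checking containment: the cross-section at z = 24.8 is a subset of the cross-section at z = 20.8.

entirely on top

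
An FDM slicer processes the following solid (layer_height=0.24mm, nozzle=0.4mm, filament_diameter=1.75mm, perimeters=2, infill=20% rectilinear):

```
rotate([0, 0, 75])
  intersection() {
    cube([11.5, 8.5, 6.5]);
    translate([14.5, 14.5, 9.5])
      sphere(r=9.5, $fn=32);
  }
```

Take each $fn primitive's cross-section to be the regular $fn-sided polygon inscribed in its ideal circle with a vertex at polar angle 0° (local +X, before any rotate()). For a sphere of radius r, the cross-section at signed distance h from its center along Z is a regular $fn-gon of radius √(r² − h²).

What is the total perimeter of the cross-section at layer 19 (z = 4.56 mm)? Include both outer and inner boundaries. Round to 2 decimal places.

6.83 mm

At z = 4.56 mm: the cube (footprint 11.5×8.5) is included at this height (perimeter 40.00 mm); the r=9.5 sphere at (14.5, 14.5) slices to a regular 32-gon of circumradius 8.115 (√(r²−h²) with h=4.94 from center) (perimeter = 2·32·8.115·sin(180°/32) = 50.90 mm); After intersecting: the r=9.5 sphere at (14.5, 14.5) partially overlaps the 11.5×8.5 cube; clipping to the common part keeps 2.07 mm² — boundary = 6.83 mm; (rotated 75° about Z; rotation is an isometry so areas/perimeters/island counts are preserved). Overall, the cross-section is a single solid region. Total boundary length (outer) = 6.83 mm.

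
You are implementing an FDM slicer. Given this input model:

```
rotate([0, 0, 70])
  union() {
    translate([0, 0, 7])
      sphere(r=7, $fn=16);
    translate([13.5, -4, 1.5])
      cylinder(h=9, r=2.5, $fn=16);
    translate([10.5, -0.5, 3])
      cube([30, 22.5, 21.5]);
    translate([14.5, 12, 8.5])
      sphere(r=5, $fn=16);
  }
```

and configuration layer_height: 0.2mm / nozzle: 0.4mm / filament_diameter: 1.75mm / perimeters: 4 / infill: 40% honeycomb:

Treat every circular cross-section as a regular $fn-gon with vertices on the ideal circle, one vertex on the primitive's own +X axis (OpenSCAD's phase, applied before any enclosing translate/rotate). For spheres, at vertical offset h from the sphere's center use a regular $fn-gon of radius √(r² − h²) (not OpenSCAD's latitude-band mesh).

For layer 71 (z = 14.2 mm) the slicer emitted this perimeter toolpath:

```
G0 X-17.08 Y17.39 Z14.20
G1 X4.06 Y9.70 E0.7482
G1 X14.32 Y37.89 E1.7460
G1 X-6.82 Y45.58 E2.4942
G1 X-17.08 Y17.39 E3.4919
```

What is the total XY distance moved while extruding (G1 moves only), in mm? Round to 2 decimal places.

Sum the Euclidean lengths of each G1 segment: total = 104.99 mm.

104.99 mm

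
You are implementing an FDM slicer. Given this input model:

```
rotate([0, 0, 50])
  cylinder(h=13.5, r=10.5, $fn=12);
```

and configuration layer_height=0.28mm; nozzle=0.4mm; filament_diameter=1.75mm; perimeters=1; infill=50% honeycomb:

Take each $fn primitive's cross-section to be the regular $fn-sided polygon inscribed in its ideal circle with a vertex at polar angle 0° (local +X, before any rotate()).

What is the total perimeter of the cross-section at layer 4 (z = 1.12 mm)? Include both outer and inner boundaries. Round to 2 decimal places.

65.22 mm

At z = 1.12 mm: the r=10.5 cylinder gives a regular 12-gon of circumradius 10.5 (constant along its height) (perimeter = 2·12·10.500·sin(180°/12) = 65.22 mm); (rotated 50° about Z; rotation is an isometry so areas/perimeters/island counts are preserved). Overall, the cross-section is a single solid region. Total boundary length (outer) = 65.22 mm.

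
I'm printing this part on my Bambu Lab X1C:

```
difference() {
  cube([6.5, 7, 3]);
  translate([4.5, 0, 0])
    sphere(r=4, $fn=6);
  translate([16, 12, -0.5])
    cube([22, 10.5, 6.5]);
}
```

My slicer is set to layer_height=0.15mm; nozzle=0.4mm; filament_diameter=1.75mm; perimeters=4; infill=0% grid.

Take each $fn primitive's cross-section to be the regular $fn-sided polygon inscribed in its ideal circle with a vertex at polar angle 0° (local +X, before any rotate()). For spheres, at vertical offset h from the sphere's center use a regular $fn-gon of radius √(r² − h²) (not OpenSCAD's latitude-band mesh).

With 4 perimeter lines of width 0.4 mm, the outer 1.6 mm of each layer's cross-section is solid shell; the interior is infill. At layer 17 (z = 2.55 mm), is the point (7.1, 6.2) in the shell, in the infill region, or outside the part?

At z = 2.55 mm: the cube is present — its section is the full 6.5×7 rectangle; the r=4 sphere at (4.5, 0) contributes a regular 6-gon of circumradius √(4²−2.55²) = 3.082; the cube at (16, 12) is present — its section is the full 22×10.5 rectangle; Subtracting the remaining from the first: starting from the 6.5×7 cube, the r=4 sphere at (4.5, 0) partially overlaps it — only the 11.32 mm² overlap (of its 24.68 mm²) is removed, clipping the outline; the 22×10.5 cube at (16, 12) misses the remaining region (no effect) — 1 connected region. Overall, the cross-section is a single solid region. The nearest boundary edge runs (6.50, 7.00)→(6.50, 1.87); distance from the point to it = 0.60 mm. The point is not inside any of the regions above, so it lies outside the cross-section (0.60 mm from the nearest boundary).

outside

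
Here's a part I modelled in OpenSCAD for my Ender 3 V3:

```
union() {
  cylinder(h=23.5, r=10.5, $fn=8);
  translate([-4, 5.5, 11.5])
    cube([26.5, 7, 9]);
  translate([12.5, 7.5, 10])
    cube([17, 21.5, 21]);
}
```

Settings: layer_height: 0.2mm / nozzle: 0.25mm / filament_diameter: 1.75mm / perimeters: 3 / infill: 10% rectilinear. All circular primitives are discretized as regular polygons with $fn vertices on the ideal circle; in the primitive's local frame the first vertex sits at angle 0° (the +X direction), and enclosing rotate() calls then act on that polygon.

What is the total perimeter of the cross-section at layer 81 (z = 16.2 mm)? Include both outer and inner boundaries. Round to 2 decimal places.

148.28 mm

At z = 16.2 mm: the r=10.5 cylinder gives a regular 8-gon of circumradius 10.5 (constant along its height) (perimeter = 2·8·10.500·sin(180°/8) = 64.29 mm); the cube at (-4, 5.5) (footprint 26.5×7) is included at this height (perimeter 67.00 mm); the cube at (12.5, 7.5) (footprint 17×21.5) is included at this height (perimeter 77.00 mm); Taking the union: the regions partially overlap (shared area 93.16 mm²), so the edge portions inside another operand are dropped and the merged outline is re-measured after clipping — boundary = 148.28 mm. Overall, the cross-section is a single solid region. Total boundary length (outer) = 148.28 mm.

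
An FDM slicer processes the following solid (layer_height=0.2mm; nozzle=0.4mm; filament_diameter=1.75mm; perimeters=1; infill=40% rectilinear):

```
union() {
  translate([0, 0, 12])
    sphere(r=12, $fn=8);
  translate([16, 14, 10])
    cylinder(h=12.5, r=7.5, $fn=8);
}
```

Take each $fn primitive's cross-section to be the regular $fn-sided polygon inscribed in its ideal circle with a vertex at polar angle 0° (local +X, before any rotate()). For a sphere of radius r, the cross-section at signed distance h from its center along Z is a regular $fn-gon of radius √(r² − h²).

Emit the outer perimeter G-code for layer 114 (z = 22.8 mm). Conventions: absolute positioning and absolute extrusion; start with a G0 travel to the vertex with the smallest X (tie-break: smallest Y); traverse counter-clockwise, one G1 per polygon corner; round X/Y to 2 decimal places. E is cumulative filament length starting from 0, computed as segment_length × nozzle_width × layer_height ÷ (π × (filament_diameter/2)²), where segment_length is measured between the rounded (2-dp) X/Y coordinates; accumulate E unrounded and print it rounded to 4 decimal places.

At z = 22.8 mm: the r=12 sphere contributes a regular 8-gon of circumradius √(12²−10.8²) = 5.231; the cylinder at (16, 14) is not intersected at this z (z outside [10, 22.5]); Merging all regions: only the r=12 sphere is present, so the union is just that shape — 1 connected region. The outline is a single polygon with 8 vertices. Extrusion per mm of travel: 0.4 × 0.2 / (π × 0.875²) = 0.033260. Accumulating E over each segment gives final E = 1.0654.

G0 X-5.23 Y0.00 Z22.80
G1 X-3.70 Y-3.70 E0.1332
G1 X0.00 Y-5.23 E0.2663
G1 X3.70 Y-3.70 E0.3995
G1 X5.23 Y0.00 E0.5327
G1 X3.70 Y3.70 E0.6658
G1 X0.00 Y5.23 E0.7990
G1 X-3.70 Y3.70 E0.9322
G1 X-5.23 Y0.00 E1.0654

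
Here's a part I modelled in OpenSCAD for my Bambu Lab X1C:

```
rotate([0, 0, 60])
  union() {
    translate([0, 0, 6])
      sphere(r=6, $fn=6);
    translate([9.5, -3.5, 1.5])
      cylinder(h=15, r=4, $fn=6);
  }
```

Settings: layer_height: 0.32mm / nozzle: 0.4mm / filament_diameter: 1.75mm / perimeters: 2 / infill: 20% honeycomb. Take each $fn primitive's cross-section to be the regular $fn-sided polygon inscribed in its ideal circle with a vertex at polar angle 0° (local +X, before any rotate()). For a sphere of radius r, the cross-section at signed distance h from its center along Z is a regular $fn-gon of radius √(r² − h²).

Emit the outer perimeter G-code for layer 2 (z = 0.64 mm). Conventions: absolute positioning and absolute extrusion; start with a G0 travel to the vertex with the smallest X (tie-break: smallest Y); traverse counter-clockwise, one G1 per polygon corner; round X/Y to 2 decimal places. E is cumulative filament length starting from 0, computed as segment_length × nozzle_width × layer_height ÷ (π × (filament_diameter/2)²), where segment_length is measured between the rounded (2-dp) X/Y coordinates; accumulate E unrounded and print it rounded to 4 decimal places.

G0 X-2.70 Y0.00 Z0.64
G1 X-1.35 Y-2.34 E0.1438
G1 X1.35 Y-2.34 E0.2874
G1 X2.70 Y0.00 E0.4312
G1 X1.35 Y2.34 E0.5750
G1 X-1.35 Y2.34 E0.7187
G1 X-2.70 Y0.00 E0.8624

At z = 0.64 mm: the sphere: section is a regular 6-gon, circumradius = √(r²−h²) = √(6²−5.36²) = 2.696; the cylinder at (9.5, -3.5) does not reach this height (z outside [1.5, 16.5]); Merging all regions: only the r=6 sphere is present, so the union is just that shape — 1 connected region; (whole slice rotated 60° about Z — lengths, areas and connectivity unchanged). The outline is a single polygon with 6 vertices. Extrusion per mm of travel: 0.4 × 0.32 / (π × 0.875²) = 0.053216. Accumulating E over each segment gives final E = 0.8624.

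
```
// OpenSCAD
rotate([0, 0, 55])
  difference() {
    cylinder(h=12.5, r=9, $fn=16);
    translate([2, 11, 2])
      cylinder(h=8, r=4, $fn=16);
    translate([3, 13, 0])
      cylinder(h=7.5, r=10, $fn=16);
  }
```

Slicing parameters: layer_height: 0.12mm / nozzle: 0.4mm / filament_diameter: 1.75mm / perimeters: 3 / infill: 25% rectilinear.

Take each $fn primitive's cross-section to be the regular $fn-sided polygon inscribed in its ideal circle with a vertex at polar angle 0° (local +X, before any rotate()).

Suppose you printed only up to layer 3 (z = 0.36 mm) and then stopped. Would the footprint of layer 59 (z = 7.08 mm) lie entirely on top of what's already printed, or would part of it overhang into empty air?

Compare the two slices. At z = 0.36: the r=9 cylinder gives a regular 16-gon of circumradius 9 (constant along its height) (area = (16/2)·9.000²·sin(360°/16) = 247.98 mm²); the cylinder at (2, 11) is absent (z outside [2, 10]); the cylinder at (3, 13): section is a regular 16-gon, circumradius r=10 (area = (16/2)·10.000²·sin(360°/16) = 306.15 mm²); After the difference (first − rest): starting from the r=9 cylinder (247.98 mm²), the r=10 cylinder at (3, 13) partially overlaps it — only the 49.08 mm² overlap (of its 306.15 mm²) is removed, clipping the outline — area = 198.90 mm²; (rotated 55° about Z; rotation is an isometry so areas/perimeters/island counts are preserved). At z = 7.08: the r=9 cylinder gives a regular 16-gon of circumradius 9 (constant along its height) (area = (16/2)·9.000²·sin(360°/16) = 247.98 mm²); the r=4 cylinder at (2, 11) contributes a regular 16-gon of circumradius 4 (area = (16/2)·4.000²·sin(360°/16) = 48.98 mm²); the r=10 cylinder at (3, 13) gives a regular 16-gon of circumradius 10 (constant along its height) (area = (16/2)·10.000²·sin(360°/16) = 306.15 mm²); After the difference (first − rest): starting from the r=9 cylinder (247.98 mm²), the r=4 cylinder at (2, 11) partially overlaps it — only the 6.45 mm² overlap (of its 48.98 mm²) is removed, clipping the outline; the r=10 cylinder at (3, 13) partially overlaps it — only the 42.62 mm² overlap (of its 306.15 mm²) is removed, clipping the outline — area = 198.90 mm²; (rotated 55° about Z; rotation is an isometry so areas/perimeters/island counts are preserved). Checking containment: the cross-section at z = 7.08 is a subset of the cross-section at z = 0.36.

entirely on top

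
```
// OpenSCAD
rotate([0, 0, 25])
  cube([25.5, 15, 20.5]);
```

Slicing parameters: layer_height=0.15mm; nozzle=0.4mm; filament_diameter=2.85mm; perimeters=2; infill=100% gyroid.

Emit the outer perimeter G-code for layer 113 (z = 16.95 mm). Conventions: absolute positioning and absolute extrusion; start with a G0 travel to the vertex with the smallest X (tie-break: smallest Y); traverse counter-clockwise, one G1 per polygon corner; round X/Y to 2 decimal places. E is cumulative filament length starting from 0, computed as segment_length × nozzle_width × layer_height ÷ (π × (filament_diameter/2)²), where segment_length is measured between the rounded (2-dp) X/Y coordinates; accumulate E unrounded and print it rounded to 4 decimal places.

At z = 16.95 mm: the cube (footprint 25.5×15) is included at this height; (whole slice rotated 25° about Z — lengths, areas and connectivity unchanged). The outline is a single polygon with 4 vertices. Extrusion per mm of travel: 0.4 × 0.15 / (π × 1.425²) = 0.009405. Accumulating E over each segment gives final E = 0.7618.

G0 X-6.34 Y13.59 Z16.95
G1 X0.00 Y0.00 E0.1410
G1 X23.11 Y10.78 E0.3809
G1 X16.77 Y24.37 E0.5219
G1 X-6.34 Y13.59 E0.7618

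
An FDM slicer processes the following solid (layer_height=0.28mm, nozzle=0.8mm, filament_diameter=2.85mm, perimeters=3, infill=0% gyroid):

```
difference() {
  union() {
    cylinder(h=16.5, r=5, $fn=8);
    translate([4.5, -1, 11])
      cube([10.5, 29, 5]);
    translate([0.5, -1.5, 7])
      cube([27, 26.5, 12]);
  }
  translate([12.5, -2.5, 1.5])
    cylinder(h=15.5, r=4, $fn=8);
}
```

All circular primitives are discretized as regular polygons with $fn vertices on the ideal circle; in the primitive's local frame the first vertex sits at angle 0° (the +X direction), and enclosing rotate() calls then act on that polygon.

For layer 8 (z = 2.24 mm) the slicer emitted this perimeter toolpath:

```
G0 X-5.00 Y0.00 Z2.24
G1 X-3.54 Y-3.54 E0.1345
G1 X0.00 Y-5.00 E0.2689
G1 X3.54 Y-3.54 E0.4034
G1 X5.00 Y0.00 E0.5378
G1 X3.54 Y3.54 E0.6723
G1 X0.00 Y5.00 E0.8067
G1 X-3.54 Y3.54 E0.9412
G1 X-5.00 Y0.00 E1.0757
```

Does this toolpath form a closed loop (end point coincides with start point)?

Start point (G0): (-5.00, 0.00). End point (last G1): the path returns to the start — closed.

yes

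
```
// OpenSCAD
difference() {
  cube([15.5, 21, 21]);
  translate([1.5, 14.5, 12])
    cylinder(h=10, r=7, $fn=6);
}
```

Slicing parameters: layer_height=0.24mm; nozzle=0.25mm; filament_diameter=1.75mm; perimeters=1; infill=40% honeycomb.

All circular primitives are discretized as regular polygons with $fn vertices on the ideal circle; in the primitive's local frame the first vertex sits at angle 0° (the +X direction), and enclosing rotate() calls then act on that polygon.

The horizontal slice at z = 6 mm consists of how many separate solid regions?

At z = 6 mm: the cube (footprint 15.5×21) is included at this height; the cylinder at (1.5, 14.5) is absent (z outside [12, 22]); After the difference (first − rest): none of the subtracted shapes is present at this height, so the 15.5×21 cube is unchanged — 1 connected region. The result has 1 disconnected region.

1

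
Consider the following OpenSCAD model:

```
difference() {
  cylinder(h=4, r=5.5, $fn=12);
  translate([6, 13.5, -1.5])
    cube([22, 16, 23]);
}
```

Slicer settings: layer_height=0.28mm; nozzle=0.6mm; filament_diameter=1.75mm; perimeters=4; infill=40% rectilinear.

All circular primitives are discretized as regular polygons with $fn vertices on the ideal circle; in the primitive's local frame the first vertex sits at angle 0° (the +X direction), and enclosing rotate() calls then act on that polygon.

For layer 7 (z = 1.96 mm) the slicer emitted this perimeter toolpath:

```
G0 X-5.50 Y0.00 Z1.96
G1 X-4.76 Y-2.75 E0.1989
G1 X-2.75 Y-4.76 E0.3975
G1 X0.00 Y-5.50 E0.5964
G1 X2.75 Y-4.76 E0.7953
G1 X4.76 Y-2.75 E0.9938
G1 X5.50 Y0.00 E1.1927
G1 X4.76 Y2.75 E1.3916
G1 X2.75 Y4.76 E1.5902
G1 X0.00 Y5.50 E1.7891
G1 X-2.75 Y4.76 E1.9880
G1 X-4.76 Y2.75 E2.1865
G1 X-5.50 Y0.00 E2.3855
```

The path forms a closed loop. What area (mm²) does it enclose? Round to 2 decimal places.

Apply the shoelace formula to the sequence of (X, Y) vertices; enclosed area = 90.69 mm².

90.69 mm²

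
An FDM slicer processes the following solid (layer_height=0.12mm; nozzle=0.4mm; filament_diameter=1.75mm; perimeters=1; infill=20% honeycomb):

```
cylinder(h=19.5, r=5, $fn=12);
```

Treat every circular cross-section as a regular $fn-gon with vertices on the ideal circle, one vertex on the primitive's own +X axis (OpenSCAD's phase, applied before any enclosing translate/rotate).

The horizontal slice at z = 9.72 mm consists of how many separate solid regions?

1

At z = 9.72 mm: the r=5 cylinder contributes a regular 12-gon of circumradius 5. The result has 1 disconnected region.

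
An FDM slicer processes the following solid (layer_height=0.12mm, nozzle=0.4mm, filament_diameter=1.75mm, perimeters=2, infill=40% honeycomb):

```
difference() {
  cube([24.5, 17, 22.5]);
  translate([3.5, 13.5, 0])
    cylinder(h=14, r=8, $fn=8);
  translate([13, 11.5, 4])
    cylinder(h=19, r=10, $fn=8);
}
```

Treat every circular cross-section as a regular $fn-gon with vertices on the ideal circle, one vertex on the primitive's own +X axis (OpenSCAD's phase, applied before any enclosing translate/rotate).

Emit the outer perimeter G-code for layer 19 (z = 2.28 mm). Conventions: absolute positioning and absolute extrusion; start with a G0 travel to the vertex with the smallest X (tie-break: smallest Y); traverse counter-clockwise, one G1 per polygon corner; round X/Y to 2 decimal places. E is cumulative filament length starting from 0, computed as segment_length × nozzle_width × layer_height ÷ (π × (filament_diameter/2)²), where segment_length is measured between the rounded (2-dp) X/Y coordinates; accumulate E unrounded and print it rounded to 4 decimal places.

G0 X0.00 Y0.00 Z2.28
G1 X24.50 Y0.00 E0.4889
G1 X24.50 Y17.00 E0.8282
G1 X10.05 Y17.00 E1.1165
G1 X11.50 Y13.50 E1.1921
G1 X9.16 Y7.84 E1.3144
G1 X3.50 Y5.50 E1.4366
G1 X0.00 Y6.95 E1.5122
G1 X0.00 Y0.00 E1.6509

At z = 2.28 mm: the 24.5×17 cube contributes its full rectangle; the r=8 cylinder at (3.5, 13.5) contributes a regular 8-gon of circumradius 8; the cylinder at (13, 11.5) is not intersected at this z (z outside [4, 23]); Subtracting the remaining from the first: starting from the 24.5×17 cube, the r=8 cylinder at (3.5, 13.5) partially overlaps it — only the 108.43 mm² overlap (of its 181.02 mm²) is removed, clipping the outline — 1 connected region. The outline is a single polygon with 8 vertices. Extrusion per mm of travel: 0.4 × 0.12 / (π × 0.875²) = 0.019956. Accumulating E over each segment gives final E = 1.6509.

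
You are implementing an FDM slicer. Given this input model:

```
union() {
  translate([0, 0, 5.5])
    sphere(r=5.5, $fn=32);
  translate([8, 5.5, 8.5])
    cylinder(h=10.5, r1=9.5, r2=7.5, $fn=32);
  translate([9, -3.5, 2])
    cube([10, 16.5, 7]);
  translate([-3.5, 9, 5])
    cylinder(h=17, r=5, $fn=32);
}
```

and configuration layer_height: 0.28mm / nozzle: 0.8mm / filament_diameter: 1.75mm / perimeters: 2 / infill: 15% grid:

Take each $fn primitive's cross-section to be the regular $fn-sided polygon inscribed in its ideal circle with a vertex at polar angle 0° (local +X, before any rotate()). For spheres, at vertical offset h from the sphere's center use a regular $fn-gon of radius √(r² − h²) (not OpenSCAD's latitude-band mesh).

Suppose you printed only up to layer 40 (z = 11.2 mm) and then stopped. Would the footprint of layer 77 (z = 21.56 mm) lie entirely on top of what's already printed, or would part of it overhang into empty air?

Compare the two slices. At z = 11.2: the sphere is not intersected at this z (|z−center|=5.700 > r=5.5); the cone at (8, 5.5) contributes a regular 32-gon of circumradius 8.986 (interpolated between r1=9.5 and r2=7.5 at t=0.257) (area = (32/2)·8.986²·sin(360°/32) = 252.04 mm²); the cube at (9, -3.5) is absent (z outside [2, 9]); the r=5 cylinder at (-3.5, 9) gives a regular 32-gon of circumradius 5 (constant along its height) (area = (32/2)·5.000²·sin(360°/32) = 78.04 mm²); Taking the union: the regions partially overlap — summed areas 330.07 mm² minus the doubly-counted overlap 8.72 mm² gives 321.35 mm² — area = 321.35 mm². At z = 21.56: the sphere does not reach this height (|z−center|=16.060 > r=5.5); the cone at (8, 5.5) is absent (z outside [8.5, 19]); the cube at (9, -3.5) does not reach this height (z outside [2, 9]); the cylinder at (-3.5, 9): section is a regular 32-gon, circumradius r=5 (area = (32/2)·5.000²·sin(360°/32) = 78.04 mm²); Merging all regions: only the r=5 cylinder at (-3.5, 9) is present, so the union is just that shape — area = 78.04 mm². Checking containment: the cross-section at z = 21.56 is a subset of the cross-section at z = 11.2.

entirely on top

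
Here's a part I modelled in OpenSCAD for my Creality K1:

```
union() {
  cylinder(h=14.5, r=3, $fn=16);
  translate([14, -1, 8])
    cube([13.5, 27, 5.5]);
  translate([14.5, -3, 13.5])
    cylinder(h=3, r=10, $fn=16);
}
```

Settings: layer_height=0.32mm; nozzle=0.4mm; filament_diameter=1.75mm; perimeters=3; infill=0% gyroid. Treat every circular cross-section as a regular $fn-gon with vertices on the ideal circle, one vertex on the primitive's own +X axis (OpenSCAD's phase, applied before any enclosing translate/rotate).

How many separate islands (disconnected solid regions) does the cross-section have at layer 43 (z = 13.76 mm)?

2

At z = 13.76 mm: the r=3 cylinder contributes a regular 16-gon of circumradius 3; the cube at (14, -1) is not intersected at this z (z outside [8, 13.5]); the r=10 cylinder at (14.5, -3) gives a regular 16-gon of circumradius 10 (constant along its height); Taking the union: the 2 present regions are separate (no shared area or edge), so areas and boundary lengths simply add and each stays a separate island — 2 connected regions. Overall, the cross-section has 2 separate islands. Island count = 2.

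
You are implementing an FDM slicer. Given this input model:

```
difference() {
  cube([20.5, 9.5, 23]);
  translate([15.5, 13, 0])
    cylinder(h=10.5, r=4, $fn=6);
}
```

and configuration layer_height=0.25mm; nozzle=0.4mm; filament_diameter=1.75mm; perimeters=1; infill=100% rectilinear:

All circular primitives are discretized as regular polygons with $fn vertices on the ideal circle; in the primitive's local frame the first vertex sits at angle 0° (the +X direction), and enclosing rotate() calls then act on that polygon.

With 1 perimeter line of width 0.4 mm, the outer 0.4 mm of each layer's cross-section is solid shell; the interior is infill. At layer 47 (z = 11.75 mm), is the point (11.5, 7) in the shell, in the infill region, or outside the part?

infill

At z = 11.75 mm: the 20.5×9.5 cube contributes its full rectangle; the cylinder at (15.5, 13) is not intersected at this z (z outside [0, 10.5]); Subtracting the remaining from the first: none of the subtracted shapes is present at this height, so the 20.5×9.5 cube is unchanged — 1 connected region. Overall, the cross-section is a single solid region. The nearest boundary edge runs (20.50, 9.50)→(0.00, 9.50); distance from the point to it = 2.50 mm. The point is inside the cross-section and 2.50 mm from the nearest boundary — more than the 0.4 mm shell width (1 × 0.4), so it's in the infill interior.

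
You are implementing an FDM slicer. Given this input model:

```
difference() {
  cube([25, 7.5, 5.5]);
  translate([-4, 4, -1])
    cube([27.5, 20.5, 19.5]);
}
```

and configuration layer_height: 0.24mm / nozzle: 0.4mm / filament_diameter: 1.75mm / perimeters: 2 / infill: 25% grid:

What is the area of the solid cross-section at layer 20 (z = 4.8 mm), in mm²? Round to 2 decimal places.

At z = 4.8 mm: the cube is present — its section is the full 25×7.5 rectangle (area 187.50 mm²); the 27.5×20.5 cube at (-4, 4) contributes its full rectangle (area 563.75 mm²); Subtracting the remaining from the first: starting from the 25×7.5 cube (187.50 mm²), the 27.5×20.5 cube at (-4, 4) partially overlaps it — only the 82.25 mm² overlap (of its 563.75 mm²) is removed, clipping the outline — area = 105.25 mm². Overall, the cross-section is a single solid region. Net area = 105.25 mm².

105.25 mm²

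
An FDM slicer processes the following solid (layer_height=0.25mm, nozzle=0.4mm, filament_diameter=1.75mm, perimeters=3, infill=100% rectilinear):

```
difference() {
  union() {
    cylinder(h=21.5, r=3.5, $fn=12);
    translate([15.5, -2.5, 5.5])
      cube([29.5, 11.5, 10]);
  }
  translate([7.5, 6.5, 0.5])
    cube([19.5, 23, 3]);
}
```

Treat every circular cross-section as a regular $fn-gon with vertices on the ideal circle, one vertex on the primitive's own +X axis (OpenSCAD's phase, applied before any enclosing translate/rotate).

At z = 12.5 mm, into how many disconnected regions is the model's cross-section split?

2

At z = 12.5 mm: the r=3.5 cylinder contributes a regular 12-gon of circumradius 3.5; the cube at (15.5, -2.5) is present — its section is the full 29.5×11.5 rectangle; Taking the union: the 2 present regions are separate (no shared area or edge), so areas and boundary lengths simply add and each stays a separate island — 2 connected regions; the cube at (7.5, 6.5) is absent (z outside [0.5, 3.5]); Subtracting the remaining from the first: none of the subtracted shapes is present at this height, so the result so far is unchanged — 2 connected regions. The result has 2 disconnected regions.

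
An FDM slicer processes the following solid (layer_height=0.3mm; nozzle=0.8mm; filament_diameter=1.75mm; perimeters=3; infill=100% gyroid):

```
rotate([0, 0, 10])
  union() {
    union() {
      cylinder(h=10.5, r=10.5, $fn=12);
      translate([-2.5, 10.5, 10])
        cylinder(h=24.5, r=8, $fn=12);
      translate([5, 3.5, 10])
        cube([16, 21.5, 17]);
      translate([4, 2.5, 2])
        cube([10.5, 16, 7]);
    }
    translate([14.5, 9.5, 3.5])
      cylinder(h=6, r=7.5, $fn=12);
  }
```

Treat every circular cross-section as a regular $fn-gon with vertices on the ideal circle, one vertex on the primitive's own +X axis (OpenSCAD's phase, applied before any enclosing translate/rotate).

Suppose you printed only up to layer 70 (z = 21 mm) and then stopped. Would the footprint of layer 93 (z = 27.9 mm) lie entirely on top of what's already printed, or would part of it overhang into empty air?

entirely on top

Compare the two slices. At z = 21: the cylinder does not reach this height (z outside [0, 10.5]); the r=8 cylinder at (-2.5, 10.5) gives a regular 12-gon of circumradius 8 (constant along its height) (area = (12/2)·8.000²·sin(360°/12) = 192.00 mm²); the cube at (5, 3.5) (footprint 16×21.5) is included at this height (area 344.00 mm²); the cube at (4, 2.5) is absent (z outside [2, 9]); Combining (union): the regions partially overlap — summed areas 536.00 mm² minus the doubly-counted overlap 0.93 mm² gives 535.07 mm² — area = 535.07 mm²; the cylinder at (14.5, 9.5) does not reach this height (z outside [3.5, 9.5]); Combining (union): only that combined region is present, so the union is just that shape — area = 535.07 mm²; (rotated 10° about Z; rotation is an isometry so areas/perimeters/island counts are preserved). At z = 27.9: the cylinder is absent (z outside [0, 10.5]); the r=8 cylinder at (-2.5, 10.5) contributes a regular 12-gon of circumradius 8 (area = (12/2)·8.000²·sin(360°/12) = 192.00 mm²); the cube at (5, 3.5) does not reach this height (z outside [10, 27]); the cube at (4, 2.5) is not intersected at this z (z outside [2, 9]); Taking the union: only the r=8 cylinder at (-2.5, 10.5) is present, so the union is just that shape — area = 192.00 mm²; the cylinder at (14.5, 9.5) is absent (z outside [3.5, 9.5]); Taking the union: only the result so far is present, so the union is just that shape — area = 192.00 mm²; (rotated 10° about Z; rotation is an isometry so areas/perimeters/island counts are preserved). Checking containment: the cross-section at z = 27.9 is a subset of the cross-section at z = 21.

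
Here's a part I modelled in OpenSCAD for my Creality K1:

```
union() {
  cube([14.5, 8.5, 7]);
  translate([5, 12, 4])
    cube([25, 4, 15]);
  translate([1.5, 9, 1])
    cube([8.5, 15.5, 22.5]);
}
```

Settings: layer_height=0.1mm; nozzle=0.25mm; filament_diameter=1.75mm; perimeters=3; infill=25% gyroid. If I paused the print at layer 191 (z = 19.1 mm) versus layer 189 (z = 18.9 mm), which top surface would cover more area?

Layer 191 (z = 19.1): the cube does not reach this height (z outside [0, 7]); the cube at (5, 12) is absent (z outside [4, 19]); the 8.5×15.5 cube at (1.5, 9) contributes its full rectangle (area 131.75 mm²); Taking the union: only the 8.5×15.5 cube at (1.5, 9) is present, so the union is just that shape — area = 131.75 mm². So its area = 131.75 mm². Layer 189 (z = 18.9): the cube is absent (z outside [0, 7]); the 25×4 cube at (5, 12) contributes its full rectangle (area 100.00 mm²); the 8.5×15.5 cube at (1.5, 9) contributes its full rectangle (area 131.75 mm²); Taking the union: the regions partially overlap — summed areas 231.75 mm² minus the doubly-counted overlap 20.00 mm² gives 211.75 mm² — area = 211.75 mm². So its area = 211.75 mm². Layer 189 is larger (211.75 vs 131.75 mm²).

layer 189 (z = 18.9 mm)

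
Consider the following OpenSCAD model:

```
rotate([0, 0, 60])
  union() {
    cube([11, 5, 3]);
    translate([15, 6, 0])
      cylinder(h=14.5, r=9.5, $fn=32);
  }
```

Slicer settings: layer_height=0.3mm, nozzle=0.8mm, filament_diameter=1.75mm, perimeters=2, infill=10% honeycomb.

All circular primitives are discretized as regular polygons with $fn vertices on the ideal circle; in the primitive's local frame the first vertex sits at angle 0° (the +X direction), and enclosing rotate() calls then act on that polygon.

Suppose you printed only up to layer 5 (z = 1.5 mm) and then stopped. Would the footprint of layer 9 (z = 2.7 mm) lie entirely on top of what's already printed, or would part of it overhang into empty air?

entirely on top

Compare the two slices. At z = 1.5: the cube is present — its section is the full 11×5 rectangle (area 55.00 mm²); the r=9.5 cylinder at (15, 6) contributes a regular 32-gon of circumradius 9.5 (area = (32/2)·9.500²·sin(360°/32) = 281.71 mm²); Taking the union: the regions partially overlap — summed areas 336.71 mm² minus the doubly-counted overlap 23.29 mm² gives 313.42 mm² — area = 313.42 mm²; (whole slice rotated 60° about Z — lengths, areas and connectivity unchanged). At z = 2.7: the cube (footprint 11×5) is included at this height (area 55.00 mm²); the r=9.5 cylinder at (15, 6) gives a regular 32-gon of circumradius 9.5 (constant along its height) (area = (32/2)·9.500²·sin(360°/32) = 281.71 mm²); Merging all regions: the regions partially overlap — summed areas 336.71 mm² minus the doubly-counted overlap 23.29 mm² gives 313.42 mm² — area = 313.42 mm²; (whole slice rotated 60° about Z — lengths, areas and connectivity unchanged). Checking containment: the cross-section at z = 2.7 is a subset of the cross-section at z = 1.5.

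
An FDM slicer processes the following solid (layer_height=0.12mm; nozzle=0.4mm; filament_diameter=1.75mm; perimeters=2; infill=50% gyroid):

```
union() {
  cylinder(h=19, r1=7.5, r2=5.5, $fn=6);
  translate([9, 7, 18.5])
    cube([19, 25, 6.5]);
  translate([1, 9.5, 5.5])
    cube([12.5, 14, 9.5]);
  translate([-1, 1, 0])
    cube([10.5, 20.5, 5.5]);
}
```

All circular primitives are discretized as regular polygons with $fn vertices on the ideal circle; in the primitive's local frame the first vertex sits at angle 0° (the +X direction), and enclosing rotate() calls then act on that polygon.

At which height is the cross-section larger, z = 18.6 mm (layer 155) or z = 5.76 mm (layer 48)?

layer 155 (z = 18.6 mm)

Layer 155 (z = 18.6): the cone contributes a regular 6-gon of circumradius 5.542 (interpolated between r1=7.5 and r2=5.5 at t=0.979) (area = (6/2)·5.542²·sin(360°/6) = 79.80 mm²); the cube at (9, 7) (footprint 19×25) is included at this height (area 475.00 mm²); the cube at (1, 9.5) is absent (z outside [5.5, 15]); the cube at (-1, 1) does not reach this height (z outside [0, 5.5]); Taking the union: the 2 present regions are separate (no shared area or edge), so areas and boundary lengths simply add and each stays a separate island — area = 554.80 mm². So its area = 554.80 mm². Layer 48 (z = 5.76): the cone contributes a regular 6-gon of circumradius 6.894 (interpolated between r1=7.5 and r2=5.5 at t=0.303) (area = (6/2)·6.894²·sin(360°/6) = 123.47 mm²); the cube at (9, 7) is absent (z outside [18.5, 25]); the 12.5×14 cube at (1, 9.5) contributes its full rectangle (area 175.00 mm²); the cube at (-1, 1) does not reach this height (z outside [0, 5.5]); Merging all regions: the 2 present regions are separate (no shared area or edge), so areas and boundary lengths simply add and each stays a separate island — area = 298.47 mm². So its area = 298.47 mm². Layer 155 is larger (554.80 vs 298.47 mm²).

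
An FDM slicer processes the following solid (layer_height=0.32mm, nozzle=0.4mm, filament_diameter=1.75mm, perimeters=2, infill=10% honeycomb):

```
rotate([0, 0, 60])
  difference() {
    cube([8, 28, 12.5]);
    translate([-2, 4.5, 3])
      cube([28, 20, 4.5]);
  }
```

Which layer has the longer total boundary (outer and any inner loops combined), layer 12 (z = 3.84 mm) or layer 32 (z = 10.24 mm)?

layer 32 (z = 10.24 mm)

Layer 12 (z = 3.84): the cube (footprint 8×28) is included at this height (perimeter 72.00 mm); the 28×20 cube at (-2, 4.5) contributes its full rectangle (perimeter 96.00 mm); Subtracting the remaining from the first: starting from the 8×28 cube, the 28×20 cube at (-2, 4.5) partially overlaps it — only the 160.00 mm² overlap (of its 560.00 mm²) is removed, clipping the outline — boundary = 48.00 mm; (rotated 60° about Z; rotation is an isometry so areas/perimeters/island counts are preserved). So its perimeter = 48.00 mm. Layer 32 (z = 10.24): the cube is present — its section is the full 8×28 rectangle (perimeter 72.00 mm); the cube at (-2, 4.5) does not reach this height (z outside [3, 7.5]); After the difference (first − rest): none of the subtracted shapes is present at this height, so the 8×28 cube is unchanged — boundary = 72.00 mm; (whole slice rotated 60° about Z — lengths, areas and connectivity unchanged). So its perimeter = 72.00 mm. Layer 32 is larger (72.00 vs 48.00 mm).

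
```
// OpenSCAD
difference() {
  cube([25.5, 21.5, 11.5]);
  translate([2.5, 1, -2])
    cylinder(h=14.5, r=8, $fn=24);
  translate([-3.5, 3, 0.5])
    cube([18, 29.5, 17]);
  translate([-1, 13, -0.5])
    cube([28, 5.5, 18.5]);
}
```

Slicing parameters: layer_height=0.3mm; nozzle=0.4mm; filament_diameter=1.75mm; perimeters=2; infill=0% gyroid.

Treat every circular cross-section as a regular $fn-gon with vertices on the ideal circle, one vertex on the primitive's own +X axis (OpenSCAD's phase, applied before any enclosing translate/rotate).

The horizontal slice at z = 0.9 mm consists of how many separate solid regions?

2

At z = 0.9 mm: the cube (footprint 25.5×21.5) is included at this height; the r=8 cylinder at (2.5, 1) gives a regular 24-gon of circumradius 8 (constant along its height); the cube at (-3.5, 3) (footprint 18×29.5) is included at this height; the cube at (-1, 13) is present — its section is the full 28×5.5 rectangle; Taking the first minus the rest: starting from the 25.5×21.5 cube, the r=8 cylinder at (2.5, 1) partially overlaps it — only the 79.69 mm² overlap (of its 198.77 mm²) is removed, clipping the outline; the 18×29.5 cube at (-3.5, 3) partially overlaps it — only the 219.73 mm² overlap (of its 531.00 mm²) is removed, clipping the outline; the 28×5.5 cube at (-1, 13) partially overlaps it — only the 60.50 mm² overlap (of its 154.00 mm²) is removed, clipping the outline — 2 connected regions. The result has 2 disconnected regions.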